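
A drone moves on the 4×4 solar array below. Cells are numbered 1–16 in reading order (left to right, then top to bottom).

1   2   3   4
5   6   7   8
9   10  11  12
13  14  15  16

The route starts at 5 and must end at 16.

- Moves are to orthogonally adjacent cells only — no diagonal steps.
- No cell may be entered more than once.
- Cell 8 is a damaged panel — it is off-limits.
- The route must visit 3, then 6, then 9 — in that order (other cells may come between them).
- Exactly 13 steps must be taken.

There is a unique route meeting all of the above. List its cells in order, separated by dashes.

The waypoints must appear in the order 3, 6, 9, with no cell reused.
Route from 5: up 1 to 1, right 2 to 3, down 1 to 7, left 1 to 6, down 1 to 10, left 1 to 9, down 1 to 13, right 2 to 15, up 1 to 11, right 1 to 12, down 1 to 16 — 13 moves in all.
Check: order respected (3 at step 3, 6 at step 5, 9 at step 7); 13 moves as required.

5 - 1 - 2 - 3 - 7 - 6 - 10 - 9 - 13 - 14 - 15 - 11 - 12 - 16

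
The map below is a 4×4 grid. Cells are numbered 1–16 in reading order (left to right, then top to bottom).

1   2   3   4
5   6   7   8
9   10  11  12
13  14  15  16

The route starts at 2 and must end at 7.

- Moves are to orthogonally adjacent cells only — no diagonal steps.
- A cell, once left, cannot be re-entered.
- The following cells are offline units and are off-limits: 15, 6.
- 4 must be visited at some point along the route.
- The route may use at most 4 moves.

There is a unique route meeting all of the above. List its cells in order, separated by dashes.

2 - 3 - 4 - 8 - 7

The budget equals the shortest possible length, so every move has to be on a shortest route through the required cells.
Route from 2: 2× right (reaching 4), down to 8, left to 7 — 4 moves in all.
Check: all required cells visited; 4 ≤ 4 moves.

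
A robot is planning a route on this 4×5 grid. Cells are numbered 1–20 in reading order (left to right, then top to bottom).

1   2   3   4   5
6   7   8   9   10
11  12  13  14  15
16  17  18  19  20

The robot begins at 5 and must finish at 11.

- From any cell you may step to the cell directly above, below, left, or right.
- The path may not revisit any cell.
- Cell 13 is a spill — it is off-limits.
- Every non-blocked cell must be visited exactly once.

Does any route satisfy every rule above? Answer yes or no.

no

Colour the cells like a checkerboard: each orthogonal step flips colour, so a Hamiltonian route alternates colours. Here there are 9 cells of one colour and 10 of the other, with start on the same colour as the goal — the counts and endpoints can't be arranged into an alternating sequence of length 19, so no Hamiltonian route exists.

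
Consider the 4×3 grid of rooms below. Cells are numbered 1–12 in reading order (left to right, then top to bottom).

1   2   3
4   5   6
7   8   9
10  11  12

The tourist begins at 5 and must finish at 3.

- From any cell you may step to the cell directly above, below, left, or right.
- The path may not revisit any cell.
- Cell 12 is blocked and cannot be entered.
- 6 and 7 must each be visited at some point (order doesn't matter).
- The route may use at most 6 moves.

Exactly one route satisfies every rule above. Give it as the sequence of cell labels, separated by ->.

Any route must reach 6 and 7 and still end at 3 within 6 moves, so the order of the required stops is forced.
Route from 5: left to 4, down to 7, 2× right (reaching 9), 2× up (reaching 3) — 6 moves in all.
Check: all required cells visited; 6 ≤ 6 moves.

5 -> 4 -> 7 -> 8 -> 9 -> 6 -> 3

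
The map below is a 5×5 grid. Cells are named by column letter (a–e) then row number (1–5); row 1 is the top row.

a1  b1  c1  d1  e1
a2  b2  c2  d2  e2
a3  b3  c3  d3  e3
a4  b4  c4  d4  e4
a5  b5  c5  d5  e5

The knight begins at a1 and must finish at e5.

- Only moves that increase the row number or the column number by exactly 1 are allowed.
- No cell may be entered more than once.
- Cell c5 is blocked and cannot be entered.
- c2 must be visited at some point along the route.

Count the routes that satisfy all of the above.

A right/down-only route from a1 to e5 makes exactly 4 down-moves and 4 right-moves in some order.
With no other constraints that would be C(8,4) = 70 routes.
Split at c2 and multiply the segment counts (each segment already excludes blocked cells): a1→c2: 3; c2→e5: 9; product = 27.
That gives 27 routes.

27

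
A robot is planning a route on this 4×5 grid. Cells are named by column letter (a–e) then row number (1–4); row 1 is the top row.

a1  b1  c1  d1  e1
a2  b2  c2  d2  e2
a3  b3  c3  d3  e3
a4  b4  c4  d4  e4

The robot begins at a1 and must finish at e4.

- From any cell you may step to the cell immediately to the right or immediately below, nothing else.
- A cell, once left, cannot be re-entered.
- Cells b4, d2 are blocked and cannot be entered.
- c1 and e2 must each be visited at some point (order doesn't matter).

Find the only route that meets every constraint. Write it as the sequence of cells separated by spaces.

Moves only go right or down, so the column and row indices never decrease.
Route from a1: right 4 to e1, down 3 to e4 — 7 moves in all.
Check: all required cells visited.

a1 b1 c1 d1 e1 e2 e3 e4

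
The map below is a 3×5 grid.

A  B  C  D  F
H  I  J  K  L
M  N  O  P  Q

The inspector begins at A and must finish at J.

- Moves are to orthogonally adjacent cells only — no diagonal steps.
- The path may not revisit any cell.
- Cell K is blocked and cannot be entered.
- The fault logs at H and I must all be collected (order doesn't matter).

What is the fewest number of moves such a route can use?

Any route passes through H and I in some order between A and J. Summing Manhattan distances along each leg and taking the cheapest ordering (A → H → I → J) gives a lower bound of 1 + 1 + 1 = 3 moves.
A route of 3 moves achieves this: A → H → I → J.
Since 3 matches the lower bound, it is optimal.

3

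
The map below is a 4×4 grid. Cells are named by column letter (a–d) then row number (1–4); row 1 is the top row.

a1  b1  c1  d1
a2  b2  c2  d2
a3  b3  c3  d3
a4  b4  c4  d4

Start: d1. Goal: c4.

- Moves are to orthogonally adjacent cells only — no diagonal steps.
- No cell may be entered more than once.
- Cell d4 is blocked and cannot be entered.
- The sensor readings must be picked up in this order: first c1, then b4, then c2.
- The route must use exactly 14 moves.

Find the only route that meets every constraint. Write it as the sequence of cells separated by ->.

The waypoints must appear in the order c1, b4, c2, with no cell reused.
Route from d1: 3× left (reaching a1), 3× down (reaching a4), right to b4, 2× up (reaching b2), 2× right (reaching d2), down to d3, left to c3, down to c4 — 14 moves in all.
Check: order respected (c1 at step 1, b4 at step 7, c2 at step 10); 14 moves as required.

d1 -> c1 -> b1 -> a1 -> a2 -> a3 -> a4 -> b4 -> b3 -> b2 -> c2 -> d2 -> d3 -> c3 -> c4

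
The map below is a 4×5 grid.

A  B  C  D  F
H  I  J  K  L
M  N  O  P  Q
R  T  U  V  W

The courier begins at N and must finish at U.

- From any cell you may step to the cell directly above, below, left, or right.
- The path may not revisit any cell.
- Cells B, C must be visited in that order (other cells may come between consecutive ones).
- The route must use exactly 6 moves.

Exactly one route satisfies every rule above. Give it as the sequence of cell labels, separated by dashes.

N - I - B - C - J - O - U

The waypoints must appear in the order B, C, with no cell reused.
Route from N: up 2 to B, right 1 to C, down 3 to U — 6 moves in all.
Check: order respected (B at step 2, C at step 3); 6 moves as required.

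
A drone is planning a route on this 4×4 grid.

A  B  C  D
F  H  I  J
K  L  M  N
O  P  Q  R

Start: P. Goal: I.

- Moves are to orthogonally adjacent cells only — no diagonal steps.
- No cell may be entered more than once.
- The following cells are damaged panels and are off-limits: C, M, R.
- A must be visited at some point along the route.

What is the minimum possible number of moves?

7

Any route passes through A somewhere between P and I. Summing Manhattan distances along the two legs (P → A → I) gives a lower bound of 4 + 3 = 7 moves.
A route of 7 moves achieves this: P → L → K → F → A → B → H → I.
Since 7 matches the lower bound, it is optimal.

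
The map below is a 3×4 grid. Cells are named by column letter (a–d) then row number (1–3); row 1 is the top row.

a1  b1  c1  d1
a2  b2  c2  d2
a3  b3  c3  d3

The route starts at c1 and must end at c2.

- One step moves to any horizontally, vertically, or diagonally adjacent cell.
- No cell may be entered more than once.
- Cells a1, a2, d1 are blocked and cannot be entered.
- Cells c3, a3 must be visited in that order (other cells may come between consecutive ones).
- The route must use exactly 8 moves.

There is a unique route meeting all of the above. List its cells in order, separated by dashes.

The waypoints must appear in the order c3, a3, with no cell reused.
Route from c1: down-right 1 to d2, down 1 to d3, left 3 to a3, up-right 1 to b2, up 1 to b1, down-right 1 to c2 — 8 moves in all.
Check: order respected (c3 at step 3, a3 at step 5); 8 moves as required.

c1 - d2 - d3 - c3 - b3 - a3 - b2 - b1 - c2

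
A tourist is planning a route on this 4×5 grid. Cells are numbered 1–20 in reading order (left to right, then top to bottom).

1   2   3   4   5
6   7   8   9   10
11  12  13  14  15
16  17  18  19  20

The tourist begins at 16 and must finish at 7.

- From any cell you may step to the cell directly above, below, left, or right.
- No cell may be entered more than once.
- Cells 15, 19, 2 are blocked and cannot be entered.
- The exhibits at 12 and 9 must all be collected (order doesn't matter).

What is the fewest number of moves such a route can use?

Any route passes through 12 and 9 in some order between 16 and 7. Summing Manhattan distances along each leg and taking the cheapest ordering (16 → 12 → 9 → 7) gives a lower bound of 2 + 3 + 2 = 7 moves.
A route of 7 moves achieves this: 16 → 11 → 12 → 13 → 14 → 9 → 8 → 7.
Since 7 matches the lower bound, it is optimal.

7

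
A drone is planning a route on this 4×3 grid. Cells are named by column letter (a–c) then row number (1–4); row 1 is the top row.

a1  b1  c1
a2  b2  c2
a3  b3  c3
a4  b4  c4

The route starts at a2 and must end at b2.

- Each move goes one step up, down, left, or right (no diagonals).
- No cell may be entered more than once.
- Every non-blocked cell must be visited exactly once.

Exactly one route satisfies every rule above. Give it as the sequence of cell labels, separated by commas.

a2, a1, b1, c1, c2, c3, c4, b4, a4, a3, b3, b2

Need to visit all 12 open cells exactly once, starting at a2 and ending at b2.
Cell c1 has only two open neighbours (c2 and b1), so the path must pass straight through it: one of those is the cell it's entered from and the other is where it exits.
Route from a2: up to a1, 2× right (reaching c1), 3× down (reaching c4), 2× left (reaching a4), up to a3, right to b3, up to b2 — 11 moves in all.
Check: all 12 open cells covered.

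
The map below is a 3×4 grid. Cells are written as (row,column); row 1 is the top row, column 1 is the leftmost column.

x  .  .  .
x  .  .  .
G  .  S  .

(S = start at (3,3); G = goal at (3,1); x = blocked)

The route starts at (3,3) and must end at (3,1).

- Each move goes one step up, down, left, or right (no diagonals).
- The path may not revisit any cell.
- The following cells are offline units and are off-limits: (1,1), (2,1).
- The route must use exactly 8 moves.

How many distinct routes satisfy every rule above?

4

Need simple routes of exactly 8 moves from (3,3) to (3,1) (Manhattan distance 2, so 3 moves are spent on a detour and 3 undoing it).
Enumerating: (3,3) (2,3) (2,4) (1,4) (1,3) (1,2) (2,2) (3,2) (3,1) | (3,3) (3,4) (2,4) (1,4) (1,3) (2,3) (2,2) (3,2) (3,1) | (3,3) (3,4) (2,4) (1,4) (1,3) (1,2) (2,2) (3,2) (3,1) | (3,3) (3,4) (2,4) (2,3) (1,3) (1,2) (2,2) (3,2) (3,1).
That gives 4 routes.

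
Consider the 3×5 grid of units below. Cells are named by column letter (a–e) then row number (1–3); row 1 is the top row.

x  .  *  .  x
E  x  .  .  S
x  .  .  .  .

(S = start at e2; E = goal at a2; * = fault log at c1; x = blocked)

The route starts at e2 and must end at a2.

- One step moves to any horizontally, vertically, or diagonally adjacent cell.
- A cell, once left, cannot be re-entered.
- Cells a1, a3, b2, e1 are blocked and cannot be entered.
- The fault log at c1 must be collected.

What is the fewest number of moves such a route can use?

Any route passes through c1 somewhere between e2 and a2. Summing Chebyshev distances along the two legs (e2 → c1 → a2) gives a lower bound of 2 + 2 = 4 moves.
A route of 4 moves achieves this: e2 → d1 → c1 → b1 → a2.
Since 4 matches the lower bound, it is optimal.

4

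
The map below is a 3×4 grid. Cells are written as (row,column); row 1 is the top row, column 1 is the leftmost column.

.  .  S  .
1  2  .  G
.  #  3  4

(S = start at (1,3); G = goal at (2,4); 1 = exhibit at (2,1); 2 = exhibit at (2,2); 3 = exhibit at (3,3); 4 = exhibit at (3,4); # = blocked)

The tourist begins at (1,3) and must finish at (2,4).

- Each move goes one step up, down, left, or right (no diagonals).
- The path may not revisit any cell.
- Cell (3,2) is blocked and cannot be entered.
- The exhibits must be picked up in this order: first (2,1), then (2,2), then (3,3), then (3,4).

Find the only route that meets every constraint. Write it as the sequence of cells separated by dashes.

The waypoints must appear in the order (2,1), (2,2), (3,3), (3,4), with no cell reused.
Route from (1,3): left 2 to (1,1), down 1 to (2,1), right 2 to (2,3), down 1 to (3,3), right 1 to (3,4), up 1 to (2,4) — 8 moves in all.
Check: order respected (1 at step 3, 2 at step 4, 3 at step 6, 4 at step 7).

(1,3) - (1,2) - (1,1) - (2,1) - (2,2) - (2,3) - (3,3) - (3,4) - (2,4)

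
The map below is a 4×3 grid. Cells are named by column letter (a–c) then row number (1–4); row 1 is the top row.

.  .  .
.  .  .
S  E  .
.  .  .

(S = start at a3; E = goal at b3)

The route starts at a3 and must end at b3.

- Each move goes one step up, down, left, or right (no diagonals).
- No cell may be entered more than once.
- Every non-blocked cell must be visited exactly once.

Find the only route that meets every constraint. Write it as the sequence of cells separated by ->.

Need to visit all 12 open cells exactly once, starting at a3 and ending at b3.
Cell c1 has only two open neighbours (c2 and b1), so the path must pass straight through it: one of those is the cell it's entered from and the other is where it exits.
Route from a3: down to a4, 2× right (reaching c4), 3× up (reaching c1), 2× left (reaching a1), down to a2, right to b2, down to b3 — 11 moves in all.
Check: all 12 open cells covered.

a3 -> a4 -> b4 -> c4 -> c3 -> c2 -> c1 -> b1 -> a1 -> a2 -> b2 -> b3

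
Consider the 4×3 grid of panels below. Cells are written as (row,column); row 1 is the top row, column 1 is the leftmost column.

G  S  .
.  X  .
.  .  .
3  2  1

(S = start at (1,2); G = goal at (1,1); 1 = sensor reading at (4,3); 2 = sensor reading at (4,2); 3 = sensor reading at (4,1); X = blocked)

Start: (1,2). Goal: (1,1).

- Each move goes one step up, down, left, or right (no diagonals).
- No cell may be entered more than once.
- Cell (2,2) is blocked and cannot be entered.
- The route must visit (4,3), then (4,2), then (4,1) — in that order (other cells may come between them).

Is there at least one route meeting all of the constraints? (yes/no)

yes

One route that works: (1,2) → (1,3) → (2,3) → (3,3) → (4,3) → (4,2) → (4,1) → (3,1) → (2,1) → (1,1).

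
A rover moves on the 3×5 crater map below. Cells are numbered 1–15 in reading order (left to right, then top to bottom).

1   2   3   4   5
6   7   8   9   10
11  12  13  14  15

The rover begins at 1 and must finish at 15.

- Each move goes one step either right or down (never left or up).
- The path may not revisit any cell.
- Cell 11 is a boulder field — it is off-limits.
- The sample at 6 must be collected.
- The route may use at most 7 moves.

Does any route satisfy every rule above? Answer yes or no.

yes

One route that works: 1 → 6 → 7 → 12 → 13 → 14 → 15.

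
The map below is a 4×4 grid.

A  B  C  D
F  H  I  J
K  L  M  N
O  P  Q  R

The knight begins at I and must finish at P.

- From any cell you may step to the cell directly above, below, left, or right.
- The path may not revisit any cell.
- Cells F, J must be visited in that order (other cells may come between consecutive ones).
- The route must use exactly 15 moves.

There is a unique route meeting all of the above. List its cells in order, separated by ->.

The waypoints must appear in the order F, J, with no cell reused.
Route from I: left 2 to F, up 1 to A, right 3 to D, down 3 to R, left 1 to Q, up 1 to M, left 2 to K, down 1 to O, right 1 to P — 15 moves in all.
Check: order respected (F at step 2, J at step 7); 15 moves as required.

I -> H -> F -> A -> B -> C -> D -> J -> N -> R -> Q -> M -> L -> K -> O -> P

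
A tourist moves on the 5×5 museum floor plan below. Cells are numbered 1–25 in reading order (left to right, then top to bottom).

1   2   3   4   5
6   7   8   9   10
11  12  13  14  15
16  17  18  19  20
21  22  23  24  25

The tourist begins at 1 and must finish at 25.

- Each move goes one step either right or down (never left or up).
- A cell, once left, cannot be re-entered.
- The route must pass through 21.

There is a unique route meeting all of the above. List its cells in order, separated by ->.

1 -> 6 -> 11 -> 16 -> 21 -> 22 -> 23 -> 24 -> 25

Moves only go right or down, so the column and row indices never decrease.
Route from 1: down 4 to 21, right 4 to 25 — 8 moves in all.
Check: all required cells visited.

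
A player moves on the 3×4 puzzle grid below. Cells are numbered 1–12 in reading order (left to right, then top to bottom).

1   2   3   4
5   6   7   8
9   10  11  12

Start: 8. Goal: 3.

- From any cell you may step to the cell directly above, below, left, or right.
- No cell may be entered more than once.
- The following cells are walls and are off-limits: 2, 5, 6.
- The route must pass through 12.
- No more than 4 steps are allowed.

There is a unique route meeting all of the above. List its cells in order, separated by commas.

The budget equals the shortest possible length, so every move has to be on a shortest route through the required cells.
Route from 8: down 1 to 12, left 1 to 11, up 2 to 3 — 4 moves in all.
Check: all required cells visited; 4 ≤ 4 moves.

8, 12, 11, 7, 3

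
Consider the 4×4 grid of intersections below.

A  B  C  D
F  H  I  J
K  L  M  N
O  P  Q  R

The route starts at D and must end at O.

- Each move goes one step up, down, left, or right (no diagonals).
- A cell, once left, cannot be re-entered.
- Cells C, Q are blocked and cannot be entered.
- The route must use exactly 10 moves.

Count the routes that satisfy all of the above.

5

Need simple routes of exactly 10 moves from D to O (Manhattan distance 6, so 2 moves are spent on a detour and 2 undoing it).
Enumerating: D J N M I H B A F K O | D J N M I H F K L P O | D J N M L H B A F K O | D J I M L H B A F K O | D J I H B A F K L P O.
That gives 5 routes.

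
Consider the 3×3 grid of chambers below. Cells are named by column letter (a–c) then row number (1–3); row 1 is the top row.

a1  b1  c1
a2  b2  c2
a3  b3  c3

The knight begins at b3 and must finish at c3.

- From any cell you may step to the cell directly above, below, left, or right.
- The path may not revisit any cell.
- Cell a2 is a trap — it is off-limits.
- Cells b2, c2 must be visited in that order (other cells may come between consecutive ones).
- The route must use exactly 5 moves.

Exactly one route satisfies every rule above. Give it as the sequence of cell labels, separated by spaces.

The waypoints must appear in the order b2, c2, with no cell reused.
Route from b3: up 2 to b1, right 1 to c1, down 2 to c3 — 5 moves in all.
Check: order respected (b2 at step 1, c2 at step 4); 5 moves as required.

b3 b2 b1 c1 c2 c3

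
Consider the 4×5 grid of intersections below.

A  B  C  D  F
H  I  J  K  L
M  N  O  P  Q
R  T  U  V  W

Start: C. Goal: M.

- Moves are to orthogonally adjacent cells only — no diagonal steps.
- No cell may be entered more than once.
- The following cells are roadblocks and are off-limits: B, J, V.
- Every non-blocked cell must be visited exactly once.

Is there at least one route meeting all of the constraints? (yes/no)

Cell A has only one open neighbour but is neither the start nor the goal, so a Hamiltonian route would have to both enter and leave it through the same neighbour — impossible without revisiting.

no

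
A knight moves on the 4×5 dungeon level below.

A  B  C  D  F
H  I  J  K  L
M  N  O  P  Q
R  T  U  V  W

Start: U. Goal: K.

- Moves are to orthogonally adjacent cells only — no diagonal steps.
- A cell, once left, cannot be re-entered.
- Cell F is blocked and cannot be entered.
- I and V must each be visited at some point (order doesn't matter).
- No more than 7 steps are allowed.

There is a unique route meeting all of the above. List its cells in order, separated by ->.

The budget equals the shortest possible length, so every move has to be on a shortest route through the required cells.
Route from U: right 1 to V, up 1 to P, left 2 to N, up 1 to I, right 2 to K — 7 moves in all.
Check: all required cells visited; 7 ≤ 7 moves.

U -> V -> P -> O -> N -> I -> J -> K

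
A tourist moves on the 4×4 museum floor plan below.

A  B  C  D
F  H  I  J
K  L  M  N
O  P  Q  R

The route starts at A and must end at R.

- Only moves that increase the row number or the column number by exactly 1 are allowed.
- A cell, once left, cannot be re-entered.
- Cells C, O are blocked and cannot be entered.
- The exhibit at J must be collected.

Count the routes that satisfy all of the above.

A right/down-only route from A to R makes exactly 3 down-moves and 3 right-moves in some order.
With no other constraints that would be C(6,3) = 20 routes.
Split at J and multiply the segment counts (each segment already excludes blocked cells): A→J: 2; J→R: 1; product = 2.
That gives 2 routes.

2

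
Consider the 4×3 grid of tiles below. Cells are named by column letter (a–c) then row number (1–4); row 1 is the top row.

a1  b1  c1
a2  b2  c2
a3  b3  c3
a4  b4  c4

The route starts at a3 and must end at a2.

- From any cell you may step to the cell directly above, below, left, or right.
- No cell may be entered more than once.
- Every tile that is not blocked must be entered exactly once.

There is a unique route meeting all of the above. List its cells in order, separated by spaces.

a3 a4 b4 c4 c3 b3 b2 c2 c1 b1 a1 a2

Need to visit all 12 open cells exactly once, starting at a3 and ending at a2.
Route from a3: down to a4, 2× right (reaching c4), up to c3, left to b3, up to b2, right to c2, up to c1, 2× left (reaching a1), down to a2 — 11 moves in all.
Check: all 12 open cells covered.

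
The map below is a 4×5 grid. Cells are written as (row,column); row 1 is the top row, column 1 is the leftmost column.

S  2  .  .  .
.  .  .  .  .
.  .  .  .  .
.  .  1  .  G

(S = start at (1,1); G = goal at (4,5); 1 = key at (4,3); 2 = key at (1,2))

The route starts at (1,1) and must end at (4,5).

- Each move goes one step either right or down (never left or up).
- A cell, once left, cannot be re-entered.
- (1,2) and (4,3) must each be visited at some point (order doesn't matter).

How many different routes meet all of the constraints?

4

A right/down-only route from (1,1) to (4,5) makes exactly 3 down-moves and 4 right-moves in some order.
With no other constraints that would be C(7,3) = 35 routes.
A monotone route can only reach the required cells in the order (1,2), (4,3), so split there and multiply the segment counts: (1,1)→(1,2): 1; (1,2)→(4,3): 4; (4,3)→(4,5): 1; product = 4.
That gives 4 routes.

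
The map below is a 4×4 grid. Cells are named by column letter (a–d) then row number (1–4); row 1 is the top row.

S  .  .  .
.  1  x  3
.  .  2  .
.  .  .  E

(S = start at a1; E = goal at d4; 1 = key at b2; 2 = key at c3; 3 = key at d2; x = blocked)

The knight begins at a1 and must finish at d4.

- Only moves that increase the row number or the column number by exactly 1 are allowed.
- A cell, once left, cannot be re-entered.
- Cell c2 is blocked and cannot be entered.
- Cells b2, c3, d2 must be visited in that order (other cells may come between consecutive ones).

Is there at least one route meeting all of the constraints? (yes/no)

d2 lies above c3, so going from c3 to d2 would need an upward move — but moves only go right/down, so c3 cannot be visited before d2.

no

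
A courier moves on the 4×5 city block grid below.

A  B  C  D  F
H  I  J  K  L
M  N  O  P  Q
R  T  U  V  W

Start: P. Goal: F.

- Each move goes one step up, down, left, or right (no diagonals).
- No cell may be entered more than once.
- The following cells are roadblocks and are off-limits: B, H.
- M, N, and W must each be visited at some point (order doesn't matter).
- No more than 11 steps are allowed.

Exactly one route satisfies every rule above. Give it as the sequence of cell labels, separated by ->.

Any route must reach M, N, and W and still end at F within 11 moves, so the order of the required stops is forced.
Route from P: left 3 to M, down 1 to R, right 4 to W, up 3 to F — 11 moves in all.
Check: all required cells visited; 11 ≤ 11 moves.

P -> O -> N -> M -> R -> T -> U -> V -> W -> Q -> L -> F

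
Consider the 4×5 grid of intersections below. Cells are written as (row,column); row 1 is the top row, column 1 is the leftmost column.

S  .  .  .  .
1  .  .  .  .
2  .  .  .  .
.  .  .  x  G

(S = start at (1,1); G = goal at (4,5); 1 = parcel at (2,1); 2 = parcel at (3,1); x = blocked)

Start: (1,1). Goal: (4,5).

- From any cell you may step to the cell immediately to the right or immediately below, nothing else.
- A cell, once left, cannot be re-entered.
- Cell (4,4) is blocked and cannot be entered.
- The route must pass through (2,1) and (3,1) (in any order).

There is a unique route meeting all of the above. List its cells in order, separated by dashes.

Moves only go right or down, so the column and row indices never decrease.
Route from (1,1): down 2 to (3,1), right 4 to (3,5), down 1 to (4,5) — 7 moves in all.
Check: all required cells visited.

(1,1) - (2,1) - (3,1) - (3,2) - (3,3) - (3,4) - (3,5) - (4,5)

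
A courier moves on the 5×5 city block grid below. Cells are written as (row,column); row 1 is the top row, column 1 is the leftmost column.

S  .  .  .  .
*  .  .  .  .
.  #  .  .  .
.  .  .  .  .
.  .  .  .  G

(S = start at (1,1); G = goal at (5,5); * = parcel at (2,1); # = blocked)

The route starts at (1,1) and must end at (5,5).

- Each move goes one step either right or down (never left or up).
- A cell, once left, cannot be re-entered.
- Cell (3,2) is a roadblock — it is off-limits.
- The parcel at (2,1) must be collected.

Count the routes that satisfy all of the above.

15

A right/down-only route from (1,1) to (5,5) makes exactly 4 down-moves and 4 right-moves in some order.
With no other constraints that would be C(8,4) = 70 routes.
Split at (2,1) and multiply the segment counts (each segment already excludes blocked cells): (1,1)→(2,1): 1; (2,1)→(5,5): 15; product = 15.
That gives 15 routes.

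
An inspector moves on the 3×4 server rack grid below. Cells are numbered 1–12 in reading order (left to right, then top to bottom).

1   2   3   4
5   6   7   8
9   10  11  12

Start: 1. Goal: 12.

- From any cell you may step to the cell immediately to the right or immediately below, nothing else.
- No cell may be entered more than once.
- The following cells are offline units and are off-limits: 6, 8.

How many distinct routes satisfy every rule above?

2

A right/down-only route from 1 to 12 makes exactly 2 down-moves and 3 right-moves in some order.
With no other constraints that would be C(5,2) = 10 routes.
Subtract routes through each blocked cell (inclusion–exclusion for overlaps): − through 6: 6 − through 8: 4 + through 6&8: 2 → 2.
That gives 2 routes.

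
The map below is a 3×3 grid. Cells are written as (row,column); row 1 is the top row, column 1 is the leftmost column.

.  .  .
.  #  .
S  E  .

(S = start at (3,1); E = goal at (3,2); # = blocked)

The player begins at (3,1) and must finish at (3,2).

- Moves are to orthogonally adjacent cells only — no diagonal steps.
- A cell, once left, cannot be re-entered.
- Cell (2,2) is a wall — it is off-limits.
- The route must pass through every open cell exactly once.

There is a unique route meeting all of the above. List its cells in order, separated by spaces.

Need to visit all 8 open cells exactly once, starting at (3,1) and ending at (3,2).
Cell (2,1) has only two open neighbours ((1,1) and (3,1)), so the path must pass straight through it: one of those is the cell it's entered from and the other is where it exits.
Route from (3,1): 2× up (reaching (1,1)), 2× right (reaching (1,3)), 2× down (reaching (3,3)), left to (3,2) — 7 moves in all.
Check: all 8 open cells covered.

(3,1) (2,1) (1,1) (1,2) (1,3) (2,3) (3,3) (3,2)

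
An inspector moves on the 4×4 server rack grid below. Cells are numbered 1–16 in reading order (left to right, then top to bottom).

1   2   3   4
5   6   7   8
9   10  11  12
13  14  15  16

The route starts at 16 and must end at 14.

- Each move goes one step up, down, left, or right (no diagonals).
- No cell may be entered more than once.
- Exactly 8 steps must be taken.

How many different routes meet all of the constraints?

21

Need simple routes of exactly 8 moves from 16 to 14 (Manhattan distance 2, so 3 moves are spent on a detour and 3 undoing it).
Branch systematically from the start, pruning whenever the remaining move budget drops below the Manhattan distance to 14 or differs from it in parity. Grouping the completions by first move — via 12: 15; via 15: 6 — and summing: 15 + 6 = 21.
That gives 21 routes.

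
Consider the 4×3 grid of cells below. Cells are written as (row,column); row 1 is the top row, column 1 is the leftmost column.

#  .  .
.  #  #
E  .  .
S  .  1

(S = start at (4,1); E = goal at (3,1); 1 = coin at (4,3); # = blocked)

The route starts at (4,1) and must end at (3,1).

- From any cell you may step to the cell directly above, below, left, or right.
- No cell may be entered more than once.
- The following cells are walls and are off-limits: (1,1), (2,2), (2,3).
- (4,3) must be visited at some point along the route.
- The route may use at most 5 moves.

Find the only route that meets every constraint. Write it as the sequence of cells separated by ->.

(4,1) -> (4,2) -> (4,3) -> (3,3) -> (3,2) -> (3,1)

The 5-move cap with required stops at (4,3) leaves no slack for detours.
Route from (4,1): right 2 to (4,3), up 1 to (3,3), left 2 to (3,1) — 5 moves in all.
Check: all required cells visited; 5 ≤ 5 moves.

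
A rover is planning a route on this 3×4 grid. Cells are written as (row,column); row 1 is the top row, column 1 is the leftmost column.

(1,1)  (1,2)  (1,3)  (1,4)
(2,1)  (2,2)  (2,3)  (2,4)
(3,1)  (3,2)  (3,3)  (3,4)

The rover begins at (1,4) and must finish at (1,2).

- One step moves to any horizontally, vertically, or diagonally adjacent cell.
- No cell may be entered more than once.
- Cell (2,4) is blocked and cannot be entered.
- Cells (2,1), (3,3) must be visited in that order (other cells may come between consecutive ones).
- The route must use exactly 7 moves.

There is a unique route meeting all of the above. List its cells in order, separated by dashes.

The waypoints must appear in the order (2,1), (3,3), with no cell reused.
Route from (1,4): left 1 to (1,3), down-left 1 to (2,2), left 1 to (2,1), down-right 1 to (3,2), right 1 to (3,3), up 1 to (2,3), up-left 1 to (1,2) — 7 moves in all.
Check: order respected ((2,1) at step 3, (3,3) at step 5); 7 moves as required.

(1,4) - (1,3) - (2,2) - (2,1) - (3,2) - (3,3) - (2,3) - (1,2)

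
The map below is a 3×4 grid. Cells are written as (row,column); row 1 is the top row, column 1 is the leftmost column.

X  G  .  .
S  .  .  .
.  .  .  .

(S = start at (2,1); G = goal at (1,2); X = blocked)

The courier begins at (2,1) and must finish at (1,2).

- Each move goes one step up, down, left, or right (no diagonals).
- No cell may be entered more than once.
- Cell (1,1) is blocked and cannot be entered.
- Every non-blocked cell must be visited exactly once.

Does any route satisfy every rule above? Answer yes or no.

yes

One route that works: (2,1) → (3,1) → (3,2) → (2,2) → (2,3) → (3,3) → (3,4) → (2,4) → (1,4) → (1,3) → (1,2).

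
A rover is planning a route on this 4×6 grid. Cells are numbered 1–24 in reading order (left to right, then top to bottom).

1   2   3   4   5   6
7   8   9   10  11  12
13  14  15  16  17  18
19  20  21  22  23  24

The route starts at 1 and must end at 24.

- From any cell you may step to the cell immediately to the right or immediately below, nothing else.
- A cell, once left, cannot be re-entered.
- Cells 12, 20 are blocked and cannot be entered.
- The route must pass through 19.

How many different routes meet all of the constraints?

A right/down-only route from 1 to 24 makes exactly 3 down-moves and 5 right-moves in some order.
With no other constraints that would be C(8,3) = 56 routes.
Split at 19 and multiply the segment counts (each segment already excludes blocked cells): 1→19: 1; 19→24: 0; product = 0.
No route satisfies every constraint, so the count is 0.

0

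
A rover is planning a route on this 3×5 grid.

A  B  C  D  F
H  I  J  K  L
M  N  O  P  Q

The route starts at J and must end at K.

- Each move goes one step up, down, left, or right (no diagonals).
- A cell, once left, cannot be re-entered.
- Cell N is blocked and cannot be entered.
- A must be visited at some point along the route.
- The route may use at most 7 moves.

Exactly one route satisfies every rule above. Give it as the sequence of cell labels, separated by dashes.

The budget equals the shortest possible length, so every move has to be on a shortest route through the required cells.
Route from J: 2× left (reaching H), up to A, 3× right (reaching D), down to K — 7 moves in all.
Check: all required cells visited; 7 ≤ 7 moves.

J - I - H - A - B - C - D - K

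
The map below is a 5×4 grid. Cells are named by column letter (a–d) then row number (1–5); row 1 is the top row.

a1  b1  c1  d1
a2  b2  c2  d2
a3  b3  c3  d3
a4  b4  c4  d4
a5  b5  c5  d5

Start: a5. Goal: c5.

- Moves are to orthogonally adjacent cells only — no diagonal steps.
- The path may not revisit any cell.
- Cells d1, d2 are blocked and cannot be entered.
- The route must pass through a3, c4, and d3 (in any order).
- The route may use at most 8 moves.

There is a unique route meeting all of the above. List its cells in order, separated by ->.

Any route must reach a3, c4, and d3 and still end at c5 within 8 moves, so the order of the required stops is forced.
Route from a5: 2× up (reaching a3), 3× right (reaching d3), down to d4, left to c4, down to c5 — 8 moves in all.
Check: all required cells visited; 8 ≤ 8 moves.

a5 -> a4 -> a3 -> b3 -> c3 -> d3 -> d4 -> c4 -> c5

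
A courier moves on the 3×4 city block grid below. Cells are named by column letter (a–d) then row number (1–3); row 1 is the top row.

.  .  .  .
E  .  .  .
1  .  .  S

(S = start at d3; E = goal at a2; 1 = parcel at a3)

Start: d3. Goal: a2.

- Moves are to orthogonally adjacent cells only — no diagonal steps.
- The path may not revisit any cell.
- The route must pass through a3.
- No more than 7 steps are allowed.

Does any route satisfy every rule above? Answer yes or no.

yes

One route that works: d3 → c3 → b3 → a3 → a2.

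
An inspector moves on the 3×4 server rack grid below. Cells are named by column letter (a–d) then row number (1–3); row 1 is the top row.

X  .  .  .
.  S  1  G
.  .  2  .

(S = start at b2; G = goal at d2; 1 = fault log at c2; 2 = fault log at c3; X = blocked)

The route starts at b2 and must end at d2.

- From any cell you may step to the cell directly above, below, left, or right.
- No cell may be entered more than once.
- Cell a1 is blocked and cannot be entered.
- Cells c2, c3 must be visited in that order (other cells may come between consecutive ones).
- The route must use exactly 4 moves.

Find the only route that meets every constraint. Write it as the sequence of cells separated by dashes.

The waypoints must appear in the order c2, c3, with no cell reused.
Route from b2: right 1 to c2, down 1 to c3, right 1 to d3, up 1 to d2 — 4 moves in all.
Check: order respected (1 at step 1, 2 at step 2); 4 moves as required.

b2 - c2 - c3 - d3 - d2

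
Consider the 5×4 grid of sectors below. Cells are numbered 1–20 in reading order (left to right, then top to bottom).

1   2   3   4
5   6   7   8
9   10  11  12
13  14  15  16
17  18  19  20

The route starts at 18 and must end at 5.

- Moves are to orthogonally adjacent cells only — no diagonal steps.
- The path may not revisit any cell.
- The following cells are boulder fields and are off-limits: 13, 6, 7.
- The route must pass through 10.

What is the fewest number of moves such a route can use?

4

Any route passes through 10 somewhere between 18 and 5. Summing Manhattan distances along the two legs (18 → 10 → 5) gives a lower bound of 2 + 2 = 4 moves.
A route of 4 moves achieves this: 18 → 14 → 10 → 9 → 5.
Since 4 matches the lower bound, it is optimal.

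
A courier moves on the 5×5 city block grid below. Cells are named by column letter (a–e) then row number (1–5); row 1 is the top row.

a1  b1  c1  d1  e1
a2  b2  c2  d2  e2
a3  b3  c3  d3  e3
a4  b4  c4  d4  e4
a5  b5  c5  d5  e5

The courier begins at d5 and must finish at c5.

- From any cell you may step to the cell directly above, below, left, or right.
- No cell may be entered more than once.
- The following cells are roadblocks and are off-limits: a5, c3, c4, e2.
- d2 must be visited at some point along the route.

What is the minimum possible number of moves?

9

Any route passes through d2 somewhere between d5 and c5. Summing Manhattan distances along the two legs (d5 → d2 → c5) gives a lower bound of 3 + 4 = 7 moves.
The shortest route satisfying every rule uses 9 moves: d5 → d4 → d3 → d2 → c2 → b2 → b3 → b4 → b5 → c5.
The bound of 7 isn't tight here; checking systematically, no route of length 7 through 8 satisfies every constraint, so 9 is the minimum.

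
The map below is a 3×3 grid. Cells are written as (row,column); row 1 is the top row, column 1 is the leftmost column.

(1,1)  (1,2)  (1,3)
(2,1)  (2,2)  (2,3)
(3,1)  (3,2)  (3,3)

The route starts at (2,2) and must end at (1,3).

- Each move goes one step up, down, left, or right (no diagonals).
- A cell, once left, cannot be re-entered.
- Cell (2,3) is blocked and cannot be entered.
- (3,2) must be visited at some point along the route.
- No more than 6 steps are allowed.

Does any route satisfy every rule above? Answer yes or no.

yes

One route that works: (2,2) → (3,2) → (3,1) → (2,1) → (1,1) → (1,2) → (1,3).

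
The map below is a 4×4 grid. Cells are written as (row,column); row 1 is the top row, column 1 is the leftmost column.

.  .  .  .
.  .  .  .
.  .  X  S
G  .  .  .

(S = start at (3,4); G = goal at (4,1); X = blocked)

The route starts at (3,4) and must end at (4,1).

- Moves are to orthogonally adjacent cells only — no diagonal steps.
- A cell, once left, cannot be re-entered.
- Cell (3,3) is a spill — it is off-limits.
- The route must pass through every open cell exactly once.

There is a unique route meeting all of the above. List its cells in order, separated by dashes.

Need to visit all 15 open cells exactly once, starting at (3,4) and ending at (4,1).
Cell (1,1) has only two open neighbours ((2,1) and (1,2)), so the path must pass straight through it: one of those is the cell it's entered from and the other is where it exits.
Route from (3,4): down 1 to (4,4), left 2 to (4,2), up 2 to (2,2), right 2 to (2,4), up 1 to (1,4), left 3 to (1,1), down 3 to (4,1) — 14 moves in all.
Check: all 15 open cells covered.

(3,4) - (4,4) - (4,3) - (4,2) - (3,2) - (2,2) - (2,3) - (2,4) - (1,4) - (1,3) - (1,2) - (1,1) - (2,1) - (3,1) - (4,1)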